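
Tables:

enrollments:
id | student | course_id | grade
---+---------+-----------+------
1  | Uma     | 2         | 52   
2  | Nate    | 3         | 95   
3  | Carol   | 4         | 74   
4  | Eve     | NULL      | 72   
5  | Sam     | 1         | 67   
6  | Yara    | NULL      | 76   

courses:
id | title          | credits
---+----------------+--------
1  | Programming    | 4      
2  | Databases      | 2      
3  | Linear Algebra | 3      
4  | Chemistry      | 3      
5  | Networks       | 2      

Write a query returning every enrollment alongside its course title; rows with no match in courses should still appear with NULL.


LEFT JOIN keeps every row from enrollments (the left table); where course_id has no match in courses, the course columns become NULL. Walk through each enrollment:
  - enrollment 1 (Uma): course_id=2 -> matches Databases
  - enrollment 2 (Nate): course_id=3 -> matches Linear Algebra
  - enrollment 3 (Carol): course_id=4 -> matches Chemistry
  - enrollment 4 (Eve): course_id=NULL, no match -> kept with NULL
  - enrollment 5 (Sam): course_id=1 -> matches Programming
  - enrollment 6 (Yara): course_id=NULL, no match -> kept with NULL
All 6 rows appear; 2 have NULL course.

SQL:
SELECT a.student, b.title AS course
FROM enrollments a
LEFT JOIN courses b ON a.course_id = b.id

Result:
student | course        
--------+---------------
Uma     | Databases     
Nate    | Linear Algebra
Carol   | Chemistry     
Eve     | NULL          
Sam     | Programming   
Yara    | NULL          


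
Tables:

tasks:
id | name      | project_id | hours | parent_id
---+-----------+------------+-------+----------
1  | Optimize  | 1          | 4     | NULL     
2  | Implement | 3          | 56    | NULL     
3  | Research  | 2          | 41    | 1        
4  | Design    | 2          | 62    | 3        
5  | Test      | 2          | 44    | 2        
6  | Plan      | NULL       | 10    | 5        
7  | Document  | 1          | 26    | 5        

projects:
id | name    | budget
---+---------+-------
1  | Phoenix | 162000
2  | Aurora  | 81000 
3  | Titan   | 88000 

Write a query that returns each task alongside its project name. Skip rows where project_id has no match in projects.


INNER JOIN keeps only tasks rows whose project_id matches an id in projects. Walk through each task:
  - task 1 (Optimize): project_id=1 -> matches Phoenix
  - task 2 (Implement): project_id=3 -> matches Titan
  - task 3 (Research): project_id=2 -> matches Aurora
  - task 4 (Design): project_id=2 -> matches Aurora
  - task 5 (Test): project_id=2 -> matches Aurora
  - task 6 (Plan): project_id=NULL, no match -> dropped
  - task 7 (Document): project_id=1 -> matches Phoenix
So 1 of 7 rows is dropped.

SQL:
SELECT a.name, b.name AS project
FROM tasks a
INNER JOIN projects b ON a.project_id = b.id

Result:
name      | project
----------+--------
Optimize  | Phoenix
Implement | Titan  
Research  | Aurora 
Design    | Aurora 
Test      | Aurora 
Document  | Phoenix


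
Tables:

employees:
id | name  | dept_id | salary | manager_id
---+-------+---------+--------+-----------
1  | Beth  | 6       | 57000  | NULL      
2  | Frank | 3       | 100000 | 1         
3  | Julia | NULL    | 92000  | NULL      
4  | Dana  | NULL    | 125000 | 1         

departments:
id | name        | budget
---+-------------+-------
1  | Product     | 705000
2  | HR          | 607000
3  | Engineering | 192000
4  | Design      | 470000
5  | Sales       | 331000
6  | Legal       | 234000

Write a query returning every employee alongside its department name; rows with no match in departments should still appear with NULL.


LEFT JOIN keeps every row from employees (the left table); where dept_id has no match in departments, the department columns become NULL. Walk through each employee:
  - employee 1 (Beth): dept_id=6 -> matches Legal
  - employee 2 (Frank): dept_id=3 -> matches Engineering
  - employee 3 (Julia): dept_id=NULL, no match -> kept with NULL
  - employee 4 (Dana): dept_id=NULL, no match -> kept with NULL
All 4 rows appear; 2 have NULL department.

SQL:
SELECT a.name, b.name AS department
FROM employees a
LEFT JOIN departments b ON a.dept_id = b.id

Result:
name  | department 
------+------------
Beth  | Legal      
Frank | Engineering
Julia | NULL       
Dana  | NULL       


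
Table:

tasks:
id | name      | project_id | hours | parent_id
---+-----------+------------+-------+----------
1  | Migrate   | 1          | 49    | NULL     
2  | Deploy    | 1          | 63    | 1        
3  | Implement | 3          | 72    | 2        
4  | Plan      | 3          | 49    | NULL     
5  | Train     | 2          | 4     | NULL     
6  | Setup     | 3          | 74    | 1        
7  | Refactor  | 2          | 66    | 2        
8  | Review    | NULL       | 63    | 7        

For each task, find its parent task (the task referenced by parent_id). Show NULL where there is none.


This is a self-join: tasks is joined to a second copy of itself, matching each row's parent_id to another row's id. Use LEFT JOIN so rows with parent_id=NULL are kept.
  - task 1 (Migrate): parent_id=NULL -> NULL
  - task 2 (Deploy): parent_id=1 -> Migrate
  - task 3 (Implement): parent_id=2 -> Deploy
  - task 4 (Plan): parent_id=NULL -> NULL
  - task 5 (Train): parent_id=NULL -> NULL
  - task 6 (Setup): parent_id=1 -> Migrate
  - task 7 (Refactor): parent_id=2 -> Deploy
  - task 8 (Review): parent_id=7 -> Refactor

SQL:
SELECT a.name AS item, b.name AS parent
FROM tasks a
LEFT JOIN tasks b ON a.parent_id = b.id

Result:
item      | parent  
----------+---------
Migrate   | NULL    
Deploy    | Migrate 
Implement | Deploy  
Plan      | NULL    
Train     | NULL    
Setup     | Migrate 
Refactor  | Deploy  
Review    | Refactor


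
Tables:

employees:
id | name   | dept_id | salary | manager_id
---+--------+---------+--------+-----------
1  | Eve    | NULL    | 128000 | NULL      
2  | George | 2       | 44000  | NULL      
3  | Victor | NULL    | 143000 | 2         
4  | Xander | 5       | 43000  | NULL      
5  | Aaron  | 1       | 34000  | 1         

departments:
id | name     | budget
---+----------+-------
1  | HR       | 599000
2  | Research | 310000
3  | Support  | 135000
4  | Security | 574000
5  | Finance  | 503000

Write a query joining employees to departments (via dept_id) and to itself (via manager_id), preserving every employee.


Two LEFT JOINs from the same base table employees: one to departments via dept_id, one to employees itself via manager_id. Both are LEFT so every employee is preserved.
Match against departments:
  - employee 1 (Eve): dept_id=NULL, no match -> kept with NULL
  - employee 2 (George): dept_id=2 -> matches Research
  - employee 3 (Victor): dept_id=NULL, no match -> kept with NULL
  - employee 4 (Xander): dept_id=5 -> matches Finance
  - employee 5 (Aaron): dept_id=1 -> matches HR
Match against employees (self):
  - employee 1 (Eve): manager_id=NULL -> NULL
  - employee 2 (George): manager_id=NULL -> NULL
  - employee 3 (Victor): manager_id=2 -> George
  - employee 4 (Xander): manager_id=NULL -> NULL
  - employee 5 (Aaron): manager_id=1 -> Eve

SQL:
SELECT a.name, b.name AS department, c.name AS manager
FROM employees a
LEFT JOIN departments b ON a.dept_id = b.id
LEFT JOIN employees c ON a.manager_id = c.id

Result:
name   | department | manager
-------+------------+--------
Eve    | NULL       | NULL   
George | Research   | NULL   
Victor | NULL       | George 
Xander | Finance    | NULL   
Aaron  | HR         | Eve    


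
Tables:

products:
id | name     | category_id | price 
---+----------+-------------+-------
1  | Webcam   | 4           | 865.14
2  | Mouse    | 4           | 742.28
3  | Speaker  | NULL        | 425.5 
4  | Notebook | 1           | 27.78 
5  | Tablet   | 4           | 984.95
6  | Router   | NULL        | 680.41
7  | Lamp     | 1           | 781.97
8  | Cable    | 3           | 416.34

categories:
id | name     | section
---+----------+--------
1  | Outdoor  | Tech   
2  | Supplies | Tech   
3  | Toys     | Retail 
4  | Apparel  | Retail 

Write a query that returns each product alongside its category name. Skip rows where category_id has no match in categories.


INNER JOIN keeps only products rows whose category_id matches an id in categories. Walk through each product:
  - product 1 (Webcam): category_id=4 -> matches Apparel
  - product 2 (Mouse): category_id=4 -> matches Apparel
  - product 3 (Speaker): category_id=NULL, no match -> dropped
  - product 4 (Notebook): category_id=1 -> matches Outdoor
  - product 5 (Tablet): category_id=4 -> matches Apparel
  - product 6 (Router): category_id=NULL, no match -> dropped
  - product 7 (Lamp): category_id=1 -> matches Outdoor
  - product 8 (Cable): category_id=3 -> matches Toys
So 2 of 8 rows are dropped.

SQL:
SELECT a.name, b.name AS category
FROM products a
INNER JOIN categories b ON a.category_id = b.id

Result:
name     | category
---------+---------
Webcam   | Apparel 
Mouse    | Apparel 
Notebook | Outdoor 
Tablet   | Apparel 
Lamp     | Outdoor 
Cable    | Toys    


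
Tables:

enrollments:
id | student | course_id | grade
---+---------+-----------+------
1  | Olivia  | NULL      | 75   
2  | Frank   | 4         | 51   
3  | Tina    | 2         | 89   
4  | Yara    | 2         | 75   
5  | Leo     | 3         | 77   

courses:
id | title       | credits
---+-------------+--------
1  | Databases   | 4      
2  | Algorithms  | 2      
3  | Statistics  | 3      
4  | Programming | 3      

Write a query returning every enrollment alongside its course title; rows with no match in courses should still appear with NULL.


LEFT JOIN keeps every row from enrollments (the left table); where course_id has no match in courses, the course columns become NULL. Walk through each enrollment:
  - enrollment 1 (Olivia): course_id=NULL, no match -> kept with NULL
  - enrollment 2 (Frank): course_id=4 -> matches Programming
  - enrollment 3 (Tina): course_id=2 -> matches Algorithms
  - enrollment 4 (Yara): course_id=2 -> matches Algorithms
  - enrollment 5 (Leo): course_id=3 -> matches Statistics
All 5 rows appear; 1 has NULL course.

SQL:
SELECT a.student, b.title AS course
FROM enrollments a
LEFT JOIN courses b ON a.course_id = b.id

Result:
student | course     
--------+------------
Olivia  | NULL       
Frank   | Programming
Tina    | Algorithms 
Yara    | Algorithms 
Leo     | Statistics 


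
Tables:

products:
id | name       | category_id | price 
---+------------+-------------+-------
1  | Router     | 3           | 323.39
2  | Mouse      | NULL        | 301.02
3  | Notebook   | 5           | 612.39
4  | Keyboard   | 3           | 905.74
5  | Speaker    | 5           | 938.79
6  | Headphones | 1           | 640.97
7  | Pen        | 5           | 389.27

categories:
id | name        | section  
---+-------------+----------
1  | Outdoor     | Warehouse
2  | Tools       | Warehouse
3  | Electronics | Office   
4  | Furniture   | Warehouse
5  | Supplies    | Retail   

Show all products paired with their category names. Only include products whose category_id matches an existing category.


INNER JOIN keeps only products rows whose category_id matches an id in categories. Walk through each product:
  - product 1 (Router): category_id=3 -> matches Electronics
  - product 2 (Mouse): category_id=NULL, no match -> dropped
  - product 3 (Notebook): category_id=5 -> matches Supplies
  - product 4 (Keyboard): category_id=3 -> matches Electronics
  - product 5 (Speaker): category_id=5 -> matches Supplies
  - product 6 (Headphones): category_id=1 -> matches Outdoor
  - product 7 (Pen): category_id=5 -> matches Supplies
So 1 of 7 rows is dropped.

SQL:
SELECT a.name, b.name AS category
FROM products a
INNER JOIN categories b ON a.category_id = b.id

Result:
name       | category   
-----------+------------
Router     | Electronics
Notebook   | Supplies   
Keyboard   | Electronics
Speaker    | Supplies   
Headphones | Outdoor    
Pen        | Supplies   


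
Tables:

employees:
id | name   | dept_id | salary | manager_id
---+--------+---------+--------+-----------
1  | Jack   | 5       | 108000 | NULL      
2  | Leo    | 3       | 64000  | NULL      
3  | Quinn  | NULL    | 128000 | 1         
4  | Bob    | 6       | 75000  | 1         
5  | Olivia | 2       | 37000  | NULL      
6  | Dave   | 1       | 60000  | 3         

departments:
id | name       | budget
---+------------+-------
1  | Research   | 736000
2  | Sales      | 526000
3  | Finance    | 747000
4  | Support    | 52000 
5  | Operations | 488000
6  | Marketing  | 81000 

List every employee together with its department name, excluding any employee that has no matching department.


INNER JOIN keeps only employees rows whose dept_id matches an id in departments. Walk through each employee:
  - employee 1 (Jack): dept_id=5 -> matches Operations
  - employee 2 (Leo): dept_id=3 -> matches Finance
  - employee 3 (Quinn): dept_id=NULL, no match -> dropped
  - employee 4 (Bob): dept_id=6 -> matches Marketing
  - employee 5 (Olivia): dept_id=2 -> matches Sales
  - employee 6 (Dave): dept_id=1 -> matches Research
So 1 of 6 rows is dropped.

SQL:
SELECT a.name, b.name AS department
FROM employees a
INNER JOIN departments b ON a.dept_id = b.id

Result:
name   | department
-------+-----------
Jack   | Operations
Leo    | Finance   
Bob    | Marketing 
Olivia | Sales     
Dave   | Research  


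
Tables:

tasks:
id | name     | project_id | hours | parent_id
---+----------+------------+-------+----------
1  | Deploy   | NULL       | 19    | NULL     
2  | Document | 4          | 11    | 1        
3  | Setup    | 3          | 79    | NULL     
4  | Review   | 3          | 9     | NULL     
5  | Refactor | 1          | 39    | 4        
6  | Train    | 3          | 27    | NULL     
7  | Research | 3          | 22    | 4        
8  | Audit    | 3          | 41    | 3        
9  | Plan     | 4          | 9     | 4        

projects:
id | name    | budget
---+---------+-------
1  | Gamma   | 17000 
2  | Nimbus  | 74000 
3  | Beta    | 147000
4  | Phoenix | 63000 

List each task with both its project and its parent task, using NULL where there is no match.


Two LEFT JOINs from the same base table tasks: one to projects via project_id, one to tasks itself via parent_id. Both are LEFT so every task is preserved.
Match against projects:
  - task 1 (Deploy): project_id=NULL, no match -> kept with NULL
  - task 2 (Document): project_id=4 -> matches Phoenix
  - task 3 (Setup): project_id=3 -> matches Beta
  - task 4 (Review): project_id=3 -> matches Beta
  - task 5 (Refactor): project_id=1 -> matches Gamma
  - task 6 (Train): project_id=3 -> matches Beta
  - task 7 (Research): project_id=3 -> matches Beta
  - task 8 (Audit): project_id=3 -> matches Beta
  - task 9 (Plan): project_id=4 -> matches Phoenix
Match against tasks (self):
  - task 1 (Deploy): parent_id=NULL -> NULL
  - task 2 (Document): parent_id=1 -> Deploy
  - task 3 (Setup): parent_id=NULL -> NULL
  - task 4 (Review): parent_id=NULL -> NULL
  - task 5 (Refactor): parent_id=4 -> Review
  - task 6 (Train): parent_id=NULL -> NULL
  - task 7 (Research): parent_id=4 -> Review
  - task 8 (Audit): parent_id=3 -> Setup
  - task 9 (Plan): parent_id=4 -> Review

SQL:
SELECT a.name, b.name AS project, c.name AS parent
FROM tasks a
LEFT JOIN projects b ON a.project_id = b.id
LEFT JOIN tasks c ON a.parent_id = c.id

Result:
name     | project | parent
---------+---------+-------
Deploy   | NULL    | NULL  
Document | Phoenix | Deploy
Setup    | Beta    | NULL  
Review   | Beta    | NULL  
Refactor | Gamma   | Review
Train    | Beta    | NULL  
Research | Beta    | Review
Audit    | Beta    | Setup 
Plan     | Phoenix | Review


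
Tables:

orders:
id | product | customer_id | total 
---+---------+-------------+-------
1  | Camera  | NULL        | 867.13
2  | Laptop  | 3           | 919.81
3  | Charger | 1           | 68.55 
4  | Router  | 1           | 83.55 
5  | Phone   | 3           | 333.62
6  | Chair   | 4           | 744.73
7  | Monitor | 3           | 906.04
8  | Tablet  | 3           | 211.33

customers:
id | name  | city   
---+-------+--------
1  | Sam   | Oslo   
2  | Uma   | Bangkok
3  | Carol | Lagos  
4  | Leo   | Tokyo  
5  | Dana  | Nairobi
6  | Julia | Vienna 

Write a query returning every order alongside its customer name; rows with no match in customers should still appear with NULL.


LEFT JOIN keeps every row from orders (the left table); where customer_id has no match in customers, the customer columns become NULL. Walk through each order:
  - order 1 (Camera): customer_id=NULL, no match -> kept with NULL
  - order 2 (Laptop): customer_id=3 -> matches Carol
  - order 3 (Charger): customer_id=1 -> matches Sam
  - order 4 (Router): customer_id=1 -> matches Sam
  - order 5 (Phone): customer_id=3 -> matches Carol
  - order 6 (Chair): customer_id=4 -> matches Leo
  - order 7 (Monitor): customer_id=3 -> matches Carol
  - order 8 (Tablet): customer_id=3 -> matches Carol
All 8 rows appear; 1 has NULL customer.

SQL:
SELECT a.product, b.name AS customer
FROM orders a
LEFT JOIN customers b ON a.customer_id = b.id

Result:
product | customer
--------+---------
Camera  | NULL    
Laptop  | Carol   
Charger | Sam     
Router  | Sam     
Phone   | Carol   
Chair   | Leo     
Monitor | Carol   
Tablet  | Carol   


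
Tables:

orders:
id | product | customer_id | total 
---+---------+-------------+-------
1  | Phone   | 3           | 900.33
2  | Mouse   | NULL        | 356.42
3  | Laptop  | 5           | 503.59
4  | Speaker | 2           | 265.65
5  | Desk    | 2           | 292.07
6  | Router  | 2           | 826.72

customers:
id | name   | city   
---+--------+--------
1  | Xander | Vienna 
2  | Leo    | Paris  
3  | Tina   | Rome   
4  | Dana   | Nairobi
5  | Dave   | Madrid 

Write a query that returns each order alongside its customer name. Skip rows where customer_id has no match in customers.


INNER JOIN keeps only orders rows whose customer_id matches an id in customers. Walk through each order:
  - order 1 (Phone): customer_id=3 -> matches Tina
  - order 2 (Mouse): customer_id=NULL, no match -> dropped
  - order 3 (Laptop): customer_id=5 -> matches Dave
  - order 4 (Speaker): customer_id=2 -> matches Leo
  - order 5 (Desk): customer_id=2 -> matches Leo
  - order 6 (Router): customer_id=2 -> matches Leo
So 1 of 6 rows is dropped.

SQL:
SELECT a.product, b.name AS customer
FROM orders a
INNER JOIN customers b ON a.customer_id = b.id

Result:
product | customer
--------+---------
Phone   | Tina    
Laptop  | Dave    
Speaker | Leo     
Desk    | Leo     
Router  | Leo     


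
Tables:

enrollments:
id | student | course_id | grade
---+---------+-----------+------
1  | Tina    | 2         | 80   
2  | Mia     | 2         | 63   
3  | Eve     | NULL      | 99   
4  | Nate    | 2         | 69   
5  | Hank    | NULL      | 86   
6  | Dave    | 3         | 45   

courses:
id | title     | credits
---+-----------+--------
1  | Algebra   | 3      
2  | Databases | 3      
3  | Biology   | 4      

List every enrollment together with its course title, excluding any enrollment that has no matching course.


INNER JOIN keeps only enrollments rows whose course_id matches an id in courses. Walk through each enrollment:
  - enrollment 1 (Tina): course_id=2 -> matches Databases
  - enrollment 2 (Mia): course_id=2 -> matches Databases
  - enrollment 3 (Eve): course_id=NULL, no match -> dropped
  - enrollment 4 (Nate): course_id=2 -> matches Databases
  - enrollment 5 (Hank): course_id=NULL, no match -> dropped
  - enrollment 6 (Dave): course_id=3 -> matches Biology
So 2 of 6 rows are dropped.

SQL:
SELECT a.student, b.title AS course
FROM enrollments a
INNER JOIN courses b ON a.course_id = b.id

Result:
student | course   
--------+----------
Tina    | Databases
Mia     | Databases
Nate    | Databases
Dave    | Biology  


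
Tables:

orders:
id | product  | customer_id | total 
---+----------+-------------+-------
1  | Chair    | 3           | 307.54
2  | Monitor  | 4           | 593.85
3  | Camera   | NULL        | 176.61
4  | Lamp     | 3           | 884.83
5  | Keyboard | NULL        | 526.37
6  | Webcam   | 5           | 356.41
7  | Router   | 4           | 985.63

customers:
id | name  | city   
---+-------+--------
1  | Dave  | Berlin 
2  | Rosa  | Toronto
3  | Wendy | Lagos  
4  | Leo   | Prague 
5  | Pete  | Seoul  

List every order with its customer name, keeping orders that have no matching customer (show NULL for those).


LEFT JOIN keeps every row from orders (the left table); where customer_id has no match in customers, the customer columns become NULL. Walk through each order:
  - order 1 (Chair): customer_id=3 -> matches Wendy
  - order 2 (Monitor): customer_id=4 -> matches Leo
  - order 3 (Camera): customer_id=NULL, no match -> kept with NULL
  - order 4 (Lamp): customer_id=3 -> matches Wendy
  - order 5 (Keyboard): customer_id=NULL, no match -> kept with NULL
  - order 6 (Webcam): customer_id=5 -> matches Pete
  - order 7 (Router): customer_id=4 -> matches Leo
All 7 rows appear; 2 have NULL customer.

SQL:
SELECT a.product, b.name AS customer
FROM orders a
LEFT JOIN customers b ON a.customer_id = b.id

Result:
product  | customer
---------+---------
Chair    | Wendy   
Monitor  | Leo     
Camera   | NULL    
Lamp     | Wendy   
Keyboard | NULL    
Webcam   | Pete    
Router   | Leo     


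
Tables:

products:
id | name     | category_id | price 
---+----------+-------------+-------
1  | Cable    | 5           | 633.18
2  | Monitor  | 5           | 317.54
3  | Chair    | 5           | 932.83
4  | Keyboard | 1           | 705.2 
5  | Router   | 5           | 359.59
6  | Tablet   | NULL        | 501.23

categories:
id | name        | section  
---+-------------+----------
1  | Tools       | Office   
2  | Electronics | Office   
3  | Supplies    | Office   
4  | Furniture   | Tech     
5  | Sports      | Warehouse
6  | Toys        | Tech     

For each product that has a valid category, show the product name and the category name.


INNER JOIN keeps only products rows whose category_id matches an id in categories. Walk through each product:
  - product 1 (Cable): category_id=5 -> matches Sports
  - product 2 (Monitor): category_id=5 -> matches Sports
  - product 3 (Chair): category_id=5 -> matches Sports
  - product 4 (Keyboard): category_id=1 -> matches Tools
  - product 5 (Router): category_id=5 -> matches Sports
  - product 6 (Tablet): category_id=NULL, no match -> dropped
So 1 of 6 rows is dropped.

SQL:
SELECT a.name, b.name AS category
FROM products a
INNER JOIN categories b ON a.category_id = b.id

Result:
name     | category
---------+---------
Cable    | Sports  
Monitor  | Sports  
Chair    | Sports  
Keyboard | Tools   
Router   | Sports  


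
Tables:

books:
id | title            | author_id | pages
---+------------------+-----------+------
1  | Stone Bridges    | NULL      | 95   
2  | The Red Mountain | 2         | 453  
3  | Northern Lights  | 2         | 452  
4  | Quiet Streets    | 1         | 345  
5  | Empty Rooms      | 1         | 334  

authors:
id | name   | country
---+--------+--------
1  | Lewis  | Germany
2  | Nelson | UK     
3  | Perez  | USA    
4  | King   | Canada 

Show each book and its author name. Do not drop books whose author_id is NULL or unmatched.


LEFT JOIN keeps every row from books (the left table); where author_id has no match in authors, the author columns become NULL. Walk through each book:
  - book 1 (Stone Bridges): author_id=NULL, no match -> kept with NULL
  - book 2 (The Red Mountain): author_id=2 -> matches Nelson
  - book 3 (Northern Lights): author_id=2 -> matches Nelson
  - book 4 (Quiet Streets): author_id=1 -> matches Lewis
  - book 5 (Empty Rooms): author_id=1 -> matches Lewis
All 5 rows appear; 1 has NULL author.

SQL:
SELECT a.title, b.name AS author
FROM books a
LEFT JOIN authors b ON a.author_id = b.id

Result:
title            | author
-----------------+-------
Stone Bridges    | NULL  
The Red Mountain | Nelson
Northern Lights  | Nelson
Quiet Streets    | Lewis 
Empty Rooms      | Lewis 


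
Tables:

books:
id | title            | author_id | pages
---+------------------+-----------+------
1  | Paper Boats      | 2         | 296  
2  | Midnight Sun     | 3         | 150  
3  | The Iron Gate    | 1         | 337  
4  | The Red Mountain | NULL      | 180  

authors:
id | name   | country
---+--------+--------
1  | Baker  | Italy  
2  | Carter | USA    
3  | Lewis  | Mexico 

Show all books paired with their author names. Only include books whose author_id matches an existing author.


INNER JOIN keeps only books rows whose author_id matches an id in authors. Walk through each book:
  - book 1 (Paper Boats): author_id=2 -> matches Carter
  - book 2 (Midnight Sun): author_id=3 -> matches Lewis
  - book 3 (The Iron Gate): author_id=1 -> matches Baker
  - book 4 (The Red Mountain): author_id=NULL, no match -> dropped
So 1 of 4 rows is dropped.

SQL:
SELECT a.title, b.name AS author
FROM books a
INNER JOIN authors b ON a.author_id = b.id

Result:
title         | author
--------------+-------
Paper Boats   | Carter
Midnight Sun  | Lewis 
The Iron Gate | Baker 


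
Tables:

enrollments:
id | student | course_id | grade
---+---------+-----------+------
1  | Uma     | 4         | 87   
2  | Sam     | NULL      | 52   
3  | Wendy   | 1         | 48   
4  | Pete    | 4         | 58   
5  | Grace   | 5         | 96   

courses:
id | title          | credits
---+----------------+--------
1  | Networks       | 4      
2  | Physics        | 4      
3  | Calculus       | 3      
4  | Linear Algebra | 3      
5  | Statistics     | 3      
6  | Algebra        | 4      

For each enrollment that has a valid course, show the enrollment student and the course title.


INNER JOIN keeps only enrollments rows whose course_id matches an id in courses. Walk through each enrollment:
  - enrollment 1 (Uma): course_id=4 -> matches Linear Algebra
  - enrollment 2 (Sam): course_id=NULL, no match -> dropped
  - enrollment 3 (Wendy): course_id=1 -> matches Networks
  - enrollment 4 (Pete): course_id=4 -> matches Linear Algebra
  - enrollment 5 (Grace): course_id=5 -> matches Statistics
So 1 of 5 rows is dropped.

SQL:
SELECT a.student, b.title AS course
FROM enrollments a
INNER JOIN courses b ON a.course_id = b.id

Result:
student | course        
--------+---------------
Uma     | Linear Algebra
Wendy   | Networks      
Pete    | Linear Algebra
Grace   | Statistics    


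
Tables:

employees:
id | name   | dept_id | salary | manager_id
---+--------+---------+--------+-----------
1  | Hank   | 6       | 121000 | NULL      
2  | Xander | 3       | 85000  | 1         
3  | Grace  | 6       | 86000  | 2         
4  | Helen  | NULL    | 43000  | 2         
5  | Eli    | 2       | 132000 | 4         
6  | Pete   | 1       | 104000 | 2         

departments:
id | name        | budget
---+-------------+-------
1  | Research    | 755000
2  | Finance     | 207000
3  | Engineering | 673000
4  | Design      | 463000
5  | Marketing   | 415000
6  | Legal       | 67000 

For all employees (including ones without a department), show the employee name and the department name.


LEFT JOIN keeps every row from employees (the left table); where dept_id has no match in departments, the department columns become NULL. Walk through each employee:
  - employee 1 (Hank): dept_id=6 -> matches Legal
  - employee 2 (Xander): dept_id=3 -> matches Engineering
  - employee 3 (Grace): dept_id=6 -> matches Legal
  - employee 4 (Helen): dept_id=NULL, no match -> kept with NULL
  - employee 5 (Eli): dept_id=2 -> matches Finance
  - employee 6 (Pete): dept_id=1 -> matches Research
All 6 rows appear; 1 has NULL department.

SQL:
SELECT a.name, b.name AS department
FROM employees a
LEFT JOIN departments b ON a.dept_id = b.id

Result:
name   | department 
-------+------------
Hank   | Legal      
Xander | Engineering
Grace  | Legal      
Helen  | NULL       
Eli    | Finance    
Pete   | Research   


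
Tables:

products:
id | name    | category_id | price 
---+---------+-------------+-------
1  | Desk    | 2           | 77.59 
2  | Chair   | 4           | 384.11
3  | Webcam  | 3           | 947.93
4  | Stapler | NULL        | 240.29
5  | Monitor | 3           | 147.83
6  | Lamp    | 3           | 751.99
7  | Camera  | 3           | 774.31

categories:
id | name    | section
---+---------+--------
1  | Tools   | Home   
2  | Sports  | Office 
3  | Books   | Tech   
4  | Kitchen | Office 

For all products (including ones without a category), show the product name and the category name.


LEFT JOIN keeps every row from products (the left table); where category_id has no match in categories, the category columns become NULL. Walk through each product:
  - product 1 (Desk): category_id=2 -> matches Sports
  - product 2 (Chair): category_id=4 -> matches Kitchen
  - product 3 (Webcam): category_id=3 -> matches Books
  - product 4 (Stapler): category_id=NULL, no match -> kept with NULL
  - product 5 (Monitor): category_id=3 -> matches Books
  - product 6 (Lamp): category_id=3 -> matches Books
  - product 7 (Camera): category_id=3 -> matches Books
All 7 rows appear; 1 has NULL category.

SQL:
SELECT a.name, b.name AS category
FROM products a
LEFT JOIN categories b ON a.category_id = b.id

Result:
name    | category
--------+---------
Desk    | Sports  
Chair   | Kitchen 
Webcam  | Books   
Stapler | NULL    
Monitor | Books   
Lamp    | Books   
Camera  | Books   


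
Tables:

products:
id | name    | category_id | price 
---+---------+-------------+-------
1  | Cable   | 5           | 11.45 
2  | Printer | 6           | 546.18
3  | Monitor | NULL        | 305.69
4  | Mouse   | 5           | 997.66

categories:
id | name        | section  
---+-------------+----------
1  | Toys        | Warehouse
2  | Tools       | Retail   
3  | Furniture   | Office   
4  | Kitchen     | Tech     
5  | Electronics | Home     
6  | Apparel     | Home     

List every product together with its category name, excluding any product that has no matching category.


INNER JOIN keeps only products rows whose category_id matches an id in categories. Walk through each product:
  - product 1 (Cable): category_id=5 -> matches Electronics
  - product 2 (Printer): category_id=6 -> matches Apparel
  - product 3 (Monitor): category_id=NULL, no match -> dropped
  - product 4 (Mouse): category_id=5 -> matches Electronics
So 1 of 4 rows is dropped.

SQL:
SELECT a.name, b.name AS category
FROM products a
INNER JOIN categories b ON a.category_id = b.id

Result:
name    | category   
--------+------------
Cable   | Electronics
Printer | Apparel    
Mouse   | Electronics


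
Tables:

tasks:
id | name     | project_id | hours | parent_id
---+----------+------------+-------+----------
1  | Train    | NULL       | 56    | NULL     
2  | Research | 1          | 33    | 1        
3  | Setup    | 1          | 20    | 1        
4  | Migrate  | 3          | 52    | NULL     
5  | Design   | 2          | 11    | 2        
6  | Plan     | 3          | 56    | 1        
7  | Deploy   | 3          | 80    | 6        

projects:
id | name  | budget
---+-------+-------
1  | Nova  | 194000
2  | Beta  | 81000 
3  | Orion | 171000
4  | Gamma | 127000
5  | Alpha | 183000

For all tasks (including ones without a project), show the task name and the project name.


LEFT JOIN keeps every row from tasks (the left table); where project_id has no match in projects, the project columns become NULL. Walk through each task:
  - task 1 (Train): project_id=NULL, no match -> kept with NULL
  - task 2 (Research): project_id=1 -> matches Nova
  - task 3 (Setup): project_id=1 -> matches Nova
  - task 4 (Migrate): project_id=3 -> matches Orion
  - task 5 (Design): project_id=2 -> matches Beta
  - task 6 (Plan): project_id=3 -> matches Orion
  - task 7 (Deploy): project_id=3 -> matches Orion
All 7 rows appear; 1 has NULL project.

SQL:
SELECT a.name, b.name AS project
FROM tasks a
LEFT JOIN projects b ON a.project_id = b.id

Result:
name     | project
---------+--------
Train    | NULL   
Research | Nova   
Setup    | Nova   
Migrate  | Orion  
Design   | Beta   
Plan     | Orion  
Deploy   | Orion  


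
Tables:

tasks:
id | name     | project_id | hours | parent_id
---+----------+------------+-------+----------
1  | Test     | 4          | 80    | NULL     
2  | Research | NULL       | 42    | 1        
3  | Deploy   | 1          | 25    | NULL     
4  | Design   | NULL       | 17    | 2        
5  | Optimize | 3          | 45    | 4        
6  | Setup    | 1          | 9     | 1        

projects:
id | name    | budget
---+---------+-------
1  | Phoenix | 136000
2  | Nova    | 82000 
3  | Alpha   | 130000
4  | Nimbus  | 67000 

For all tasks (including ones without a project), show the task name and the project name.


LEFT JOIN keeps every row from tasks (the left table); where project_id has no match in projects, the project columns become NULL. Walk through each task:
  - task 1 (Test): project_id=4 -> matches Nimbus
  - task 2 (Research): project_id=NULL, no match -> kept with NULL
  - task 3 (Deploy): project_id=1 -> matches Phoenix
  - task 4 (Design): project_id=NULL, no match -> kept with NULL
  - task 5 (Optimize): project_id=3 -> matches Alpha
  - task 6 (Setup): project_id=1 -> matches Phoenix
All 6 rows appear; 2 have NULL project.

SQL:
SELECT a.name, b.name AS project
FROM tasks a
LEFT JOIN projects b ON a.project_id = b.id

Result:
name     | project
---------+--------
Test     | Nimbus 
Research | NULL   
Deploy   | Phoenix
Design   | NULL   
Optimize | Alpha  
Setup    | Phoenix


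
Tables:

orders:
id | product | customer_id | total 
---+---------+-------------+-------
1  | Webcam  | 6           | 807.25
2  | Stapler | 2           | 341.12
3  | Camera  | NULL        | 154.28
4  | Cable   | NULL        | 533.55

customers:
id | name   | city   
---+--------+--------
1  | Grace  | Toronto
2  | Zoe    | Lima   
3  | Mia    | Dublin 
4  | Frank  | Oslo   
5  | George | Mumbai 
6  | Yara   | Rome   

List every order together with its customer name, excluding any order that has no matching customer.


INNER JOIN keeps only orders rows whose customer_id matches an id in customers. Walk through each order:
  - order 1 (Webcam): customer_id=6 -> matches Yara
  - order 2 (Stapler): customer_id=2 -> matches Zoe
  - order 3 (Camera): customer_id=NULL, no match -> dropped
  - order 4 (Cable): customer_id=NULL, no match -> dropped
So 2 of 4 rows are dropped.

SQL:
SELECT a.product, b.name AS customer
FROM orders a
INNER JOIN customers b ON a.customer_id = b.id

Result:
product | customer
--------+---------
Webcam  | Yara    
Stapler | Zoe     


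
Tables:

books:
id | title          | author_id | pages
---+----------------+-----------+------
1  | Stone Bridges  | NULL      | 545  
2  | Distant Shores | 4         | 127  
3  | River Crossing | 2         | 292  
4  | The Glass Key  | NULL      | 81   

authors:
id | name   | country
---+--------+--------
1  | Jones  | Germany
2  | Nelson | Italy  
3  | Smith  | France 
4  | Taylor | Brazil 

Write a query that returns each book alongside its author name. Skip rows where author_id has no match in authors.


INNER JOIN keeps only books rows whose author_id matches an id in authors. Walk through each book:
  - book 1 (Stone Bridges): author_id=NULL, no match -> dropped
  - book 2 (Distant Shores): author_id=4 -> matches Taylor
  - book 3 (River Crossing): author_id=2 -> matches Nelson
  - book 4 (The Glass Key): author_id=NULL, no match -> dropped
So 2 of 4 rows are dropped.

SQL:
SELECT a.title, b.name AS author
FROM books a
INNER JOIN authors b ON a.author_id = b.id

Result:
title          | author
---------------+-------
Distant Shores | Taylor
River Crossing | Nelson


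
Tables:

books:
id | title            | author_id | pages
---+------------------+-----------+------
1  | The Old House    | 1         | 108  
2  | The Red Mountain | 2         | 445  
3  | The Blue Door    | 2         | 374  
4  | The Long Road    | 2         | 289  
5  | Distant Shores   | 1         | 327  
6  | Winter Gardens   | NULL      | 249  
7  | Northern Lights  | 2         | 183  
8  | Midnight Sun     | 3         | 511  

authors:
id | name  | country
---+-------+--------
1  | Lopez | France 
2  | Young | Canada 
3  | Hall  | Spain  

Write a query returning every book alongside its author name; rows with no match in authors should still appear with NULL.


LEFT JOIN keeps every row from books (the left table); where author_id has no match in authors, the author columns become NULL. Walk through each book:
  - book 1 (The Old House): author_id=1 -> matches Lopez
  - book 2 (The Red Mountain): author_id=2 -> matches Young
  - book 3 (The Blue Door): author_id=2 -> matches Young
  - book 4 (The Long Road): author_id=2 -> matches Young
  - book 5 (Distant Shores): author_id=1 -> matches Lopez
  - book 6 (Winter Gardens): author_id=NULL, no match -> kept with NULL
  - book 7 (Northern Lights): author_id=2 -> matches Young
  - book 8 (Midnight Sun): author_id=3 -> matches Hall
All 8 rows appear; 1 has NULL author.

SQL:
SELECT a.title, b.name AS author
FROM books a
LEFT JOIN authors b ON a.author_id = b.id

Result:
title            | author
-----------------+-------
The Old House    | Lopez 
The Red Mountain | Young 
The Blue Door    | Young 
The Long Road    | Young 
Distant Shores   | Lopez 
Winter Gardens   | NULL  
Northern Lights  | Young 
Midnight Sun     | Hall  


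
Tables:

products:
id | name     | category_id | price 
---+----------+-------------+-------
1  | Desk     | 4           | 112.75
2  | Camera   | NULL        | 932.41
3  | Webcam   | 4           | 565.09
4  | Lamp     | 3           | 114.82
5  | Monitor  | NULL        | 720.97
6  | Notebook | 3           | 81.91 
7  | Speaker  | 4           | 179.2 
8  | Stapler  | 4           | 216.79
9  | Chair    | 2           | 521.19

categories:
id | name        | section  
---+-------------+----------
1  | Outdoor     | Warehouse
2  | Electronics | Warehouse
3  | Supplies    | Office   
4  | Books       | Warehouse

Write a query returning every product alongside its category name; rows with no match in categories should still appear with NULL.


LEFT JOIN keeps every row from products (the left table); where category_id has no match in categories, the category columns become NULL. Walk through each product:
  - product 1 (Desk): category_id=4 -> matches Books
  - product 2 (Camera): category_id=NULL, no match -> kept with NULL
  - product 3 (Webcam): category_id=4 -> matches Books
  - product 4 (Lamp): category_id=3 -> matches Supplies
  - product 5 (Monitor): category_id=NULL, no match -> kept with NULL
  - product 6 (Notebook): category_id=3 -> matches Supplies
  - product 7 (Speaker): category_id=4 -> matches Books
  - product 8 (Stapler): category_id=4 -> matches Books
  - product 9 (Chair): category_id=2 -> matches Electronics
All 9 rows appear; 2 have NULL category.

SQL:
SELECT a.name, b.name AS category
FROM products a
LEFT JOIN categories b ON a.category_id = b.id

Result:
name     | category   
---------+------------
Desk     | Books      
Camera   | NULL       
Webcam   | Books      
Lamp     | Supplies   
Monitor  | NULL       
Notebook | Supplies   
Speaker  | Books      
Stapler  | Books      
Chair    | Electronics


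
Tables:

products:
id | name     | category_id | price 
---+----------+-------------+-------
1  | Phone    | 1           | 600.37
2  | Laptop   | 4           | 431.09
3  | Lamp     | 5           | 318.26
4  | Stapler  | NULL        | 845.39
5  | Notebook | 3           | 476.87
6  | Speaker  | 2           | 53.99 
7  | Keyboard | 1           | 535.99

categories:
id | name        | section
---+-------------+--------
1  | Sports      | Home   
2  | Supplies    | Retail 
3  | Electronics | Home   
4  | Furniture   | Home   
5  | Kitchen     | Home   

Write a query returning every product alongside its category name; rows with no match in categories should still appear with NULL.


LEFT JOIN keeps every row from products (the left table); where category_id has no match in categories, the category columns become NULL. Walk through each product:
  - product 1 (Phone): category_id=1 -> matches Sports
  - product 2 (Laptop): category_id=4 -> matches Furniture
  - product 3 (Lamp): category_id=5 -> matches Kitchen
  - product 4 (Stapler): category_id=NULL, no match -> kept with NULL
  - product 5 (Notebook): category_id=3 -> matches Electronics
  - product 6 (Speaker): category_id=2 -> matches Supplies
  - product 7 (Keyboard): category_id=1 -> matches Sports
All 7 rows appear; 1 has NULL category.

SQL:
SELECT a.name, b.name AS category
FROM products a
LEFT JOIN categories b ON a.category_id = b.id

Result:
name     | category   
---------+------------
Phone    | Sports     
Laptop   | Furniture  
Lamp     | Kitchen    
Stapler  | NULL       
Notebook | Electronics
Speaker  | Supplies   
Keyboard | Sports     
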